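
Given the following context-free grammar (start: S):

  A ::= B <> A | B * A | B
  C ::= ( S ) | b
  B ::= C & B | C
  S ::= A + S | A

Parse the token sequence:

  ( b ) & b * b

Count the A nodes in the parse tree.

3

[S [A [B [C ( [S [A [B [C b]]]] )] & [B [C b]]] * [A [B [C b]]]]]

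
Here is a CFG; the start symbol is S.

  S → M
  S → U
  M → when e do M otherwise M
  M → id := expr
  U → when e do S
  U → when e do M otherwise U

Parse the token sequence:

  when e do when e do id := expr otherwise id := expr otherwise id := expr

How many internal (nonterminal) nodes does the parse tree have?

6

[S [M when e do [M when e do [M id := expr] otherwise [M id := expr]] otherwise [M id := expr]]]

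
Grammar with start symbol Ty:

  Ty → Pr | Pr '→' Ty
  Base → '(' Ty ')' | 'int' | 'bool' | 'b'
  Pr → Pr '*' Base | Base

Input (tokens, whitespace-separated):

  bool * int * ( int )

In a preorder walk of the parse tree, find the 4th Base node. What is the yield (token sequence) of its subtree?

[Ty [Pr [Pr [Pr [Base bool]] * [Base int]] * [Base ( [Ty [Pr [Base int]]] )]]]

int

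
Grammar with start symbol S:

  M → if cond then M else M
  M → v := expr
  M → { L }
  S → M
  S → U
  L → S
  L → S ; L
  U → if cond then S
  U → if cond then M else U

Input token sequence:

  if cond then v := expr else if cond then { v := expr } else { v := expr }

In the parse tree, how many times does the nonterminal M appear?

7

[S [M if cond then [M v := expr] else [M if cond then [M { [L [S [M v := expr]]] }] else [M { [L [S [M v := expr]]] }]]]]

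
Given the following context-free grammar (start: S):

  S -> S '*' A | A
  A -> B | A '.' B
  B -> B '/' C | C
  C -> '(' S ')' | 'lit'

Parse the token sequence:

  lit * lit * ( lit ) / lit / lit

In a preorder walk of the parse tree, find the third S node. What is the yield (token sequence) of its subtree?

[S [S [S [A [B [C lit]]]] * [A [B [C lit]]]] * [A [B [B [B [C ( [S [A [B [C lit]]]] )]] / [C lit]] / [C lit]]]]

lit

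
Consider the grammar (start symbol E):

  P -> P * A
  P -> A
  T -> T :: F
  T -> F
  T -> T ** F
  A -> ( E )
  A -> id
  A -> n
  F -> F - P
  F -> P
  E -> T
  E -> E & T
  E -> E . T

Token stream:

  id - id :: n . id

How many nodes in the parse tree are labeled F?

4

[E [E [T [T [F [F [P [A id]]] - [P [A id]]]] :: [F [P [A n]]]]] . [T [F [P [A id]]]]]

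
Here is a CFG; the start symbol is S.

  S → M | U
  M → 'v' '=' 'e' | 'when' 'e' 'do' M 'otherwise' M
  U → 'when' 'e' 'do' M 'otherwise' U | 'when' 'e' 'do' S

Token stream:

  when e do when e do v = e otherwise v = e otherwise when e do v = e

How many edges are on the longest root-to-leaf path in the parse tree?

5

[S [U when e do [M when e do [M v = e] otherwise [M v = e]] otherwise [U when e do [S [M v = e]]]]]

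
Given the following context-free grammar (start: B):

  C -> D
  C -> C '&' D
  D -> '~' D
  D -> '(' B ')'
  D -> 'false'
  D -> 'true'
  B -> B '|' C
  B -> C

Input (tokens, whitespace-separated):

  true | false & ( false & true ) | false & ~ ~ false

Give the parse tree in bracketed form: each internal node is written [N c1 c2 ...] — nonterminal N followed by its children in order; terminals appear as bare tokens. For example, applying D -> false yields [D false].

[B [B [B [C [D true]]] | [C [C [D false]] & [D ( [B [C [C [D false]] & [D true]]] )]]] | [C [C [D false]] & [D ~ [D ~ [D false]]]]]

B
B | C
B | C | C
C | C | C
D | C | C
true | C | C
true | C & D | C
true | D & D | C
true | false & D | C
true | false & ( B ) | C
true | false & ( C ) | C
true | false & ( C & D ) | C
true | false & ( D & D ) | C
true | false & ( false & D ) | C
true | false & ( false & true ) | C
true | false & ( false & true ) | C & D
true | false & ( false & true ) | D & D
true | false & ( false & true ) | false & D
true | false & ( false & true ) | false & ~ D
true | false & ( false & true ) | false & ~ ~ D
true | false & ( false & true ) | false & ~ ~ false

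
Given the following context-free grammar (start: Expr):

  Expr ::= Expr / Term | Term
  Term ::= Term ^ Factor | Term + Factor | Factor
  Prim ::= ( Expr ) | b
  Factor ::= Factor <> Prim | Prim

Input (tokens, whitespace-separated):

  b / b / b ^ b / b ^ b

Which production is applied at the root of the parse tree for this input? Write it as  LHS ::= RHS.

[Expr [Expr [Expr [Expr [Term [Factor [Prim b]]]] / [Term [Factor [Prim b]]]] / [Term [Term [Factor [Prim b]]] ^ [Factor [Prim b]]]] / [Term [Term [Factor [Prim b]]] ^ [Factor [Prim b]]]]

Expr ::= Expr / Term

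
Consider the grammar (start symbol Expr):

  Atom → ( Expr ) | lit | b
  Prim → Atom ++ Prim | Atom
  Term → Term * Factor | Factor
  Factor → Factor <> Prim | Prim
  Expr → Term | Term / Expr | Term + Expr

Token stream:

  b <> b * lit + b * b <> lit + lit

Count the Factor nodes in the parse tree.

7

[Expr [Term [Term [Factor [Factor [Prim [Atom b]]] <> [Prim [Atom b]]]] * [Factor [Prim [Atom lit]]]] + [Expr [Term [Term [Factor [Prim [Atom b]]]] * [Factor [Factor [Prim [Atom b]]] <> [Prim [Atom lit]]]] + [Expr [Term [Factor [Prim [Atom lit]]]]]]]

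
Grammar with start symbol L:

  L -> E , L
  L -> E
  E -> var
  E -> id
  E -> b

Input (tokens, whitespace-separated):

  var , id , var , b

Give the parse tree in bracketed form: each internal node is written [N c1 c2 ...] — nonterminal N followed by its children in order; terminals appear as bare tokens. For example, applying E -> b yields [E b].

L
E , L
var , L
var , E , L
var , id , L
var , id , E , L
var , id , var , L
var , id , var , E
var , id , var , b

[L [E var] , [L [E id] , [L [E var] , [L [E b]]]]]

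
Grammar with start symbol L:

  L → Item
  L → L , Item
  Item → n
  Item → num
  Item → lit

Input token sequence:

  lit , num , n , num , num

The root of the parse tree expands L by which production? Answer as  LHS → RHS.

L → L , Item

[L [L [L [L [L [Item lit]] , [Item num]] , [Item n]] , [Item num]] , [Item num]]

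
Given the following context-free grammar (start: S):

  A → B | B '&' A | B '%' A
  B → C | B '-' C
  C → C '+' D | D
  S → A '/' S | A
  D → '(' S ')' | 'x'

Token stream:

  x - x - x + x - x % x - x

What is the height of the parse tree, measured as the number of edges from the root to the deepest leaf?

8

[S [A [B [B [B [B [C [D x]]] - [C [D x]]] - [C [C [D x]] + [D x]]] - [C [D x]]] % [A [B [B [C [D x]]] - [C [D x]]]]]]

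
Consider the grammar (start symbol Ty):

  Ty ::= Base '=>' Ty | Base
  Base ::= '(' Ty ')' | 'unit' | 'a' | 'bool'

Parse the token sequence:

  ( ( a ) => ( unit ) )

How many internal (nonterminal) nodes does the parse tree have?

10

[Ty [Base ( [Ty [Base ( [Ty [Base a]] )] => [Ty [Base ( [Ty [Base unit]] )]]] )]]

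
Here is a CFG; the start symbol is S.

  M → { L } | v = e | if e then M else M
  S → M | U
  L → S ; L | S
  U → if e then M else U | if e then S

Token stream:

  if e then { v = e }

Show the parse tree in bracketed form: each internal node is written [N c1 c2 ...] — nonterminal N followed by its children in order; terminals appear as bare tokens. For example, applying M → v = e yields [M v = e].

S
U
if e then S
if e then M
if e then { L }
if e then { S }
if e then { M }
if e then { v = e }

[S [U if e then [S [M { [L [S [M v = e]]] }]]]]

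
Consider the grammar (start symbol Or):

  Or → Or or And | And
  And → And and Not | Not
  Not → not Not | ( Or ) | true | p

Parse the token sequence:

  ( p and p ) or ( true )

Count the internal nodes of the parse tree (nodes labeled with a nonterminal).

14

[Or [Or [And [Not ( [Or [And [And [Not p]] and [Not p]]] )]]] or [And [Not ( [Or [And [Not true]]] )]]]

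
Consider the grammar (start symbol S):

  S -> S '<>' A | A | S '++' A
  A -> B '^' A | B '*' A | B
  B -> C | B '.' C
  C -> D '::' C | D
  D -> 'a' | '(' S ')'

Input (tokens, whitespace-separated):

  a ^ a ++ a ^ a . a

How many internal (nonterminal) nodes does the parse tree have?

21

[S [S [A [B [C [D a]]] ^ [A [B [C [D a]]]]]] ++ [A [B [C [D a]]] ^ [A [B [B [C [D a]]] . [C [D a]]]]]]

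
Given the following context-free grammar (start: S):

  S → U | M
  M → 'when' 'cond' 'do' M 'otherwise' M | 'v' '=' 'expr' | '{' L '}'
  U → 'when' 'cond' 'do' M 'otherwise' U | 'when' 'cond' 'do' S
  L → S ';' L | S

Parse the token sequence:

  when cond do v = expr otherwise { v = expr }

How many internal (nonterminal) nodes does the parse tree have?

7

[S [M when cond do [M v = expr] otherwise [M { [L [S [M v = expr]]] }]]]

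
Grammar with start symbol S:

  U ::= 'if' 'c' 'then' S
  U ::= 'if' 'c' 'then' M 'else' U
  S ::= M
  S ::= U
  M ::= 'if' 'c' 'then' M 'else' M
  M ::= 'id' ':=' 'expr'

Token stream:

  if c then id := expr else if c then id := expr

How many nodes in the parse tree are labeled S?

2

[S [U if c then [M id := expr] else [U if c then [S [M id := expr]]]]]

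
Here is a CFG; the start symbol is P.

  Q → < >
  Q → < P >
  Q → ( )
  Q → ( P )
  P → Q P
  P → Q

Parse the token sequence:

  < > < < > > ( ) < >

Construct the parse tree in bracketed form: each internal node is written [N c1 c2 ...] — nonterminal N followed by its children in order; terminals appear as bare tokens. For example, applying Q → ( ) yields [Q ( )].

P
Q P
< > P
< > Q P
< > < P > P
< > < Q > P
< > < < > > P
< > < < > > Q P
< > < < > > ( ) P
< > < < > > ( ) Q
< > < < > > ( ) < >

[P [Q < >] [P [Q < [P [Q < >]] >] [P [Q ( )] [P [Q < >]]]]]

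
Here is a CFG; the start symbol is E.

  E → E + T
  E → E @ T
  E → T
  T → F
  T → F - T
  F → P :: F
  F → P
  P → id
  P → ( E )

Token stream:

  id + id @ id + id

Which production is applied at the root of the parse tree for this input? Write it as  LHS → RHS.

E → E + T

[E [E [E [E [T [F [P id]]]] + [T [F [P id]]]] @ [T [F [P id]]]] + [T [F [P id]]]]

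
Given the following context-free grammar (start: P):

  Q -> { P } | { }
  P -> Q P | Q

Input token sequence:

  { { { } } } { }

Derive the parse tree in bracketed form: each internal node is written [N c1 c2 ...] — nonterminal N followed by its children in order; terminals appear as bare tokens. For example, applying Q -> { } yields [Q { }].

[P [Q { [P [Q { [P [Q { }]] }]] }] [P [Q { }]]]

P
Q P
{ P } P
{ Q } P
{ { P } } P
{ { Q } } P
{ { { } } } P
{ { { } } } Q
{ { { } } } { }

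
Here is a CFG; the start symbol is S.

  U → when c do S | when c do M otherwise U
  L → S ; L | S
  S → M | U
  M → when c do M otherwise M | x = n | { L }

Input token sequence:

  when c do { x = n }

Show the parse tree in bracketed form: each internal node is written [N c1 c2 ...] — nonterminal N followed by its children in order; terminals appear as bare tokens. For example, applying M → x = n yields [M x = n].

S
U
when c do S
when c do M
when c do { L }
when c do { S }
when c do { M }
when c do { x = n }

[S [U when c do [S [M { [L [S [M x = n]]] }]]]]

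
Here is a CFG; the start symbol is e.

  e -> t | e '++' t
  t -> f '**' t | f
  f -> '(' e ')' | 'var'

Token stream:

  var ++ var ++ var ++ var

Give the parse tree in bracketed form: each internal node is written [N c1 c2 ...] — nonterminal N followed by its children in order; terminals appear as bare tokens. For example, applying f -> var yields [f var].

e
e ++ t
e ++ t ++ t
e ++ t ++ t ++ t
t ++ t ++ t ++ t
f ++ t ++ t ++ t
var ++ t ++ t ++ t
var ++ f ++ t ++ t
var ++ var ++ t ++ t
var ++ var ++ f ++ t
var ++ var ++ var ++ t
var ++ var ++ var ++ f
var ++ var ++ var ++ var

[e [e [e [e [t [f var]]] ++ [t [f var]]] ++ [t [f var]]] ++ [t [f var]]]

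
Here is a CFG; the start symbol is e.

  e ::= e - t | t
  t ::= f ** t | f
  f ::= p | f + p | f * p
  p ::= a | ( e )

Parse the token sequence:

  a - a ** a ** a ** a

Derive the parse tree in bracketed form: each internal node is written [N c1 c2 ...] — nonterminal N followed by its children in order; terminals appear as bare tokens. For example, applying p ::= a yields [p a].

[e [e [t [f [p a]]]] - [t [f [p a]] ** [t [f [p a]] ** [t [f [p a]] ** [t [f [p a]]]]]]]

e
e - t
t - t
f - t
p - t
a - t
a - f ** t
a - p ** t
a - a ** t
a - a ** f ** t
a - a ** p ** t
a - a ** a ** t
a - a ** a ** f ** t
a - a ** a ** p ** t
a - a ** a ** a ** t
a - a ** a ** a ** f
a - a ** a ** a ** p
a - a ** a ** a ** a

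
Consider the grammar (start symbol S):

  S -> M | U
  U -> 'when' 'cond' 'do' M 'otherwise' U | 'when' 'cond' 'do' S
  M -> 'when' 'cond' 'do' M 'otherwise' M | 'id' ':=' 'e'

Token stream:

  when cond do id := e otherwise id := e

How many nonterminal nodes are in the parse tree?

[S [M when cond do [M id := e] otherwise [M id := e]]]

4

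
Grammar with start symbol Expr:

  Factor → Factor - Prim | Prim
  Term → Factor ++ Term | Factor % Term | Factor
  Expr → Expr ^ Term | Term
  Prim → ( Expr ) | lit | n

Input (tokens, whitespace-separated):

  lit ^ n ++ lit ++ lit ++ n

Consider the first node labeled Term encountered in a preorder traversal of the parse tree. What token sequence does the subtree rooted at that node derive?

lit

[Expr [Expr [Term [Factor [Prim lit]]]] ^ [Term [Factor [Prim n]] ++ [Term [Factor [Prim lit]] ++ [Term [Factor [Prim lit]] ++ [Term [Factor [Prim n]]]]]]]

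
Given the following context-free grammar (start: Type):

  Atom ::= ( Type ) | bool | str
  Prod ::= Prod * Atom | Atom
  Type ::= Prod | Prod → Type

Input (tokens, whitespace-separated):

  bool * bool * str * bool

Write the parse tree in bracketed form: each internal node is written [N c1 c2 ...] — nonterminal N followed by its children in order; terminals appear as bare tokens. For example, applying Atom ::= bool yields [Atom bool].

Type
Prod
Prod * Atom
Prod * Atom * Atom
Prod * Atom * Atom * Atom
Atom * Atom * Atom * Atom
bool * Atom * Atom * Atom
bool * bool * Atom * Atom
bool * bool * str * Atom
bool * bool * str * bool

[Type [Prod [Prod [Prod [Prod [Atom bool]] * [Atom bool]] * [Atom str]] * [Atom bool]]]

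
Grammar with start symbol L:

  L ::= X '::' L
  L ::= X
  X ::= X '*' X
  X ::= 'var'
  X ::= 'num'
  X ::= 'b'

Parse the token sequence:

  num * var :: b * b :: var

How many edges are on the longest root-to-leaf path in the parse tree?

4

[L [X [X num] * [X var]] :: [L [X [X b] * [X b]] :: [L [X var]]]]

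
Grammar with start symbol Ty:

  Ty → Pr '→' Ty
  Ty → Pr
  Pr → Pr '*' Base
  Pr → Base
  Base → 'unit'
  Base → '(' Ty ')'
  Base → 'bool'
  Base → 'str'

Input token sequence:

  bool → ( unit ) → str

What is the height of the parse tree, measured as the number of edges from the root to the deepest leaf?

7

[Ty [Pr [Base bool]] → [Ty [Pr [Base ( [Ty [Pr [Base unit]]] )]] → [Ty [Pr [Base str]]]]]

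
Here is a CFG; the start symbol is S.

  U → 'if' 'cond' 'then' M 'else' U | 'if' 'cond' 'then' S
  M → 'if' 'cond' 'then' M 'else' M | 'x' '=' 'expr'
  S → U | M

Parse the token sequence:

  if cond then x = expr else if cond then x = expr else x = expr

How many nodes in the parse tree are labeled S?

[S [M if cond then [M x = expr] else [M if cond then [M x = expr] else [M x = expr]]]]

1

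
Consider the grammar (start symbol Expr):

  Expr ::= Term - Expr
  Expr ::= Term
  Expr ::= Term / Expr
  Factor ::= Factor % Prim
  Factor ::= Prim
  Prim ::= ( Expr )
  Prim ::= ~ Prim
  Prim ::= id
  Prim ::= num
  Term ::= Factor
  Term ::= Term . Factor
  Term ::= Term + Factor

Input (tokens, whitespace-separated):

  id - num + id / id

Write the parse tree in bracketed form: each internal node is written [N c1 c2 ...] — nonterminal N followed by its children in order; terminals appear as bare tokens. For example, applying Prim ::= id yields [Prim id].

[Expr [Term [Factor [Prim id]]] - [Expr [Term [Term [Factor [Prim num]]] + [Factor [Prim id]]] / [Expr [Term [Factor [Prim id]]]]]]

Expr
Term - Expr
Factor - Expr
Prim - Expr
id - Expr
id - Term / Expr
id - Term + Factor / Expr
id - Factor + Factor / Expr
id - Prim + Factor / Expr
id - num + Factor / Expr
id - num + Prim / Expr
id - num + id / Expr
id - num + id / Term
id - num + id / Factor
id - num + id / Prim
id - num + id / id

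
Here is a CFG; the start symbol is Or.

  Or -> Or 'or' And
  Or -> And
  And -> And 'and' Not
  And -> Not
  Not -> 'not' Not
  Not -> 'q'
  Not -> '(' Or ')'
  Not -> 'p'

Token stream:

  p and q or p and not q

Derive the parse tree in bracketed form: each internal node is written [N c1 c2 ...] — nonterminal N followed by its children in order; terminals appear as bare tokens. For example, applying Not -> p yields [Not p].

Or
Or or And
And or And
And and Not or And
Not and Not or And
p and Not or And
p and q or And
p and q or And and Not
p and q or Not and Not
p and q or p and Not
p and q or p and not Not
p and q or p and not q

[Or [Or [And [And [Not p]] and [Not q]]] or [And [And [Not p]] and [Not not [Not q]]]]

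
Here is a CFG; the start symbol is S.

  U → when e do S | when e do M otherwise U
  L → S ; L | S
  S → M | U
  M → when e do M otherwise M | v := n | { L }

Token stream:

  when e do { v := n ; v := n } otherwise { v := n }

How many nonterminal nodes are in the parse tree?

13

[S [M when e do [M { [L [S [M v := n]] ; [L [S [M v := n]]]] }] otherwise [M { [L [S [M v := n]]] }]]]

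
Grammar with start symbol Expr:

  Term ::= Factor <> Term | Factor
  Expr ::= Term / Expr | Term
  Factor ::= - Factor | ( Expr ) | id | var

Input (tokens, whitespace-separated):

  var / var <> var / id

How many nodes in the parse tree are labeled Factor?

4

[Expr [Term [Factor var]] / [Expr [Term [Factor var] <> [Term [Factor var]]] / [Expr [Term [Factor id]]]]]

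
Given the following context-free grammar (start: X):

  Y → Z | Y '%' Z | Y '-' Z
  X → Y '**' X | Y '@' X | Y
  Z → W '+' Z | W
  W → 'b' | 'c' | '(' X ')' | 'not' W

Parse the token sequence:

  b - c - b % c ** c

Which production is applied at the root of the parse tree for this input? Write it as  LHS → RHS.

X → Y '**' X

[X [Y [Y [Y [Y [Z [W b]]] - [Z [W c]]] - [Z [W b]]] % [Z [W c]]] ** [X [Y [Z [W c]]]]]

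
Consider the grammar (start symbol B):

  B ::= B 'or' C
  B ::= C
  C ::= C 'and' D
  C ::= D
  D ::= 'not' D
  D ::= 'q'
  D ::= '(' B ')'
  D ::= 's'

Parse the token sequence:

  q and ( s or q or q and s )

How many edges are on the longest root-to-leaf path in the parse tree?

[B [C [C [D q]] and [D ( [B [B [B [C [D s]]] or [C [D q]]] or [C [C [D q]] and [D s]]] )]]]

8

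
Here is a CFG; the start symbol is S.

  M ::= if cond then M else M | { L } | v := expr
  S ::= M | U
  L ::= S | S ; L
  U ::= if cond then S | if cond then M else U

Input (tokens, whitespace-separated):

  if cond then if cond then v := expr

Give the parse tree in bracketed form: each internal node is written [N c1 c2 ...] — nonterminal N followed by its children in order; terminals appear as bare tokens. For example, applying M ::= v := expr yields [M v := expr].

[S [U if cond then [S [U if cond then [S [M v := expr]]]]]]

S
U
if cond then S
if cond then U
if cond then if cond then S
if cond then if cond then M
if cond then if cond then v := expr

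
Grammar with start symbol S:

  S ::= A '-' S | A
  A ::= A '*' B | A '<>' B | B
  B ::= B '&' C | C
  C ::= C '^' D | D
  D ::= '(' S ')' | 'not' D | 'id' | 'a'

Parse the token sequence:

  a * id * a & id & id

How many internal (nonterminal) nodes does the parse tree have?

19

[S [A [A [A [B [C [D a]]]] * [B [C [D id]]]] * [B [B [B [C [D a]]] & [C [D id]]] & [C [D id]]]]]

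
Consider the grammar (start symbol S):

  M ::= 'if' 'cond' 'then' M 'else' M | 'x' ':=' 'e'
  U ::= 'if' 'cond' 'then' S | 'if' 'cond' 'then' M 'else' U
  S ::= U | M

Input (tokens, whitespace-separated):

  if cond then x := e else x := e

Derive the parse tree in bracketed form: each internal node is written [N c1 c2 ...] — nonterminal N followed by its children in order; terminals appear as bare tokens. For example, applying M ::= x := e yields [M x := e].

S
M
if cond then M else M
if cond then x := e else M
if cond then x := e else x := e

[S [M if cond then [M x := e] else [M x := e]]]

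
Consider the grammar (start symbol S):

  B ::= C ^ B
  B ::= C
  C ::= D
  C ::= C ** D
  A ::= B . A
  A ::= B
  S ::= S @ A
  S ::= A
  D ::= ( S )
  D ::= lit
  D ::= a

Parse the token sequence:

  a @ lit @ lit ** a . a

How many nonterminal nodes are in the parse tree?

[S [S [S [A [B [C [D a]]]]] @ [A [B [C [D lit]]]]] @ [A [B [C [C [D lit]] ** [D a]]] . [A [B [C [D a]]]]]]

21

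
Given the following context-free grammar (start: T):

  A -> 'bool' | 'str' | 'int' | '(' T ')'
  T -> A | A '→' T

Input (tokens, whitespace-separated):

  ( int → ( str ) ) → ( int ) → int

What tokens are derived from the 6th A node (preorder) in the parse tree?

[T [A ( [T [A int] → [T [A ( [T [A str]] )]]] )] → [T [A ( [T [A int]] )] → [T [A int]]]]

int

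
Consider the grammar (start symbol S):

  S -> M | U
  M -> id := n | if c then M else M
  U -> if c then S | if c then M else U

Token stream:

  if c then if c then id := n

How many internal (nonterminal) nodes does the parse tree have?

[S [U if c then [S [U if c then [S [M id := n]]]]]]

6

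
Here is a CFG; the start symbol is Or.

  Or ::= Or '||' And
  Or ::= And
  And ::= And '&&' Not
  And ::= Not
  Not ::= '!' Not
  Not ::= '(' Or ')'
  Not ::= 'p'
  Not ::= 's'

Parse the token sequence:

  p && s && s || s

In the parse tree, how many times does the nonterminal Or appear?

[Or [Or [And [And [And [Not p]] && [Not s]] && [Not s]]] || [And [Not s]]]

2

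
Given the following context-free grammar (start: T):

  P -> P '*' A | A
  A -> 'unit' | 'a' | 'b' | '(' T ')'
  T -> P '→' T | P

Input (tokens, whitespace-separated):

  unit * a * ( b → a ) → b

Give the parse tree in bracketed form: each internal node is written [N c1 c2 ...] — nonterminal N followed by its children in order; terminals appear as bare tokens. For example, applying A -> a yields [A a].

T
P → T
P * A → T
P * A * A → T
A * A * A → T
unit * A * A → T
unit * a * A → T
unit * a * ( T ) → T
unit * a * ( P → T ) → T
unit * a * ( A → T ) → T
unit * a * ( b → T ) → T
unit * a * ( b → P ) → T
unit * a * ( b → A ) → T
unit * a * ( b → a ) → T
unit * a * ( b → a ) → P
unit * a * ( b → a ) → A
unit * a * ( b → a ) → b

[T [P [P [P [A unit]] * [A a]] * [A ( [T [P [A b]] → [T [P [A a]]]] )]] → [T [P [A b]]]]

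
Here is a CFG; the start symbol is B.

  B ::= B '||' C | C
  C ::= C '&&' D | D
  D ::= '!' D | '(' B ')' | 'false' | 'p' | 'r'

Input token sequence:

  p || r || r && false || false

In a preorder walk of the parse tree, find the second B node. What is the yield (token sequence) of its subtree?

[B [B [B [B [C [D p]]] || [C [D r]]] || [C [C [D r]] && [D false]]] || [C [D false]]]

p || r || r && false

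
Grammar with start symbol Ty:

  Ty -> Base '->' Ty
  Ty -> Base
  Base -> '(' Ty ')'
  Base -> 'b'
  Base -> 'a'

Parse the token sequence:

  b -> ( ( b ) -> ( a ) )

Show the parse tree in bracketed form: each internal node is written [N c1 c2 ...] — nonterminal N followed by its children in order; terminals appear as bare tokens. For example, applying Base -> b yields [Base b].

[Ty [Base b] -> [Ty [Base ( [Ty [Base ( [Ty [Base b]] )] -> [Ty [Base ( [Ty [Base a]] )]]] )]]]

Ty
Base -> Ty
b -> Ty
b -> Base
b -> ( Ty )
b -> ( Base -> Ty )
b -> ( ( Ty ) -> Ty )
b -> ( ( Base ) -> Ty )
b -> ( ( b ) -> Ty )
b -> ( ( b ) -> Base )
b -> ( ( b ) -> ( Ty ) )
b -> ( ( b ) -> ( Base ) )
b -> ( ( b ) -> ( a ) )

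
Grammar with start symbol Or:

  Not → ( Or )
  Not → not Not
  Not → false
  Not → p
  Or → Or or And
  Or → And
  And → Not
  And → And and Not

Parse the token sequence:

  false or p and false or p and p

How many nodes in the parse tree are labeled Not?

[Or [Or [Or [And [Not false]]] or [And [And [Not p]] and [Not false]]] or [And [And [Not p]] and [Not p]]]

5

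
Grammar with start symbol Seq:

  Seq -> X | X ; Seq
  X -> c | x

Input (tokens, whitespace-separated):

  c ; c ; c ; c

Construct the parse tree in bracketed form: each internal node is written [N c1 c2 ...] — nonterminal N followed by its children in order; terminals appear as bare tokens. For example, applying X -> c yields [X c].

Seq
X ; Seq
c ; Seq
c ; X ; Seq
c ; c ; Seq
c ; c ; X ; Seq
c ; c ; c ; Seq
c ; c ; c ; X
c ; c ; c ; c

[Seq [X c] ; [Seq [X c] ; [Seq [X c] ; [Seq [X c]]]]]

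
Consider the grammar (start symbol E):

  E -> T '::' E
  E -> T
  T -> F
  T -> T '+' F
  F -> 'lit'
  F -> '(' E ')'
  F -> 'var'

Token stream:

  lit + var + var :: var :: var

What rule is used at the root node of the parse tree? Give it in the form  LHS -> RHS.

E -> T '::' E

[E [T [T [T [F lit]] + [F var]] + [F var]] :: [E [T [F var]] :: [E [T [F var]]]]]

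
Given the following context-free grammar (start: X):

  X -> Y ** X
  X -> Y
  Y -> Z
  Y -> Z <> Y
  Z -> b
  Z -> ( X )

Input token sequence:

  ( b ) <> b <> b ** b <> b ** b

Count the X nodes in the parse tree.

[X [Y [Z ( [X [Y [Z b]]] )] <> [Y [Z b] <> [Y [Z b]]]] ** [X [Y [Z b] <> [Y [Z b]]] ** [X [Y [Z b]]]]]

4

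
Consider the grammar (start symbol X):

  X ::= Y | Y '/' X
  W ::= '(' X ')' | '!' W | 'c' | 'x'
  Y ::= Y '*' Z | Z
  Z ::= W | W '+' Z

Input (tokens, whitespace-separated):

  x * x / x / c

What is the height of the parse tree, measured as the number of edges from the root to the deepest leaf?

6

[X [Y [Y [Z [W x]]] * [Z [W x]]] / [X [Y [Z [W x]]] / [X [Y [Z [W c]]]]]]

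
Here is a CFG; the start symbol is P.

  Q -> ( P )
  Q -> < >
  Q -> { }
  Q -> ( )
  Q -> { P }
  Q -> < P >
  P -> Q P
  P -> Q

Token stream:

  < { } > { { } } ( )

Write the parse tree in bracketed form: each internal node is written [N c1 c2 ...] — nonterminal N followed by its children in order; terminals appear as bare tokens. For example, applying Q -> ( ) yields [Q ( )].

P
Q P
< P > P
< Q > P
< { } > P
< { } > Q P
< { } > { P } P
< { } > { Q } P
< { } > { { } } P
< { } > { { } } Q
< { } > { { } } ( )

[P [Q < [P [Q { }]] >] [P [Q { [P [Q { }]] }] [P [Q ( )]]]]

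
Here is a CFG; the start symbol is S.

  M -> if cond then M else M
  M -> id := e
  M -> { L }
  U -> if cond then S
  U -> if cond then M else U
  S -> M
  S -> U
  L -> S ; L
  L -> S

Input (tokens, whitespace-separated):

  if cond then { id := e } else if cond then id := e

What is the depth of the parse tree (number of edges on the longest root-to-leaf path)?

6

[S [U if cond then [M { [L [S [M id := e]]] }] else [U if cond then [S [M id := e]]]]]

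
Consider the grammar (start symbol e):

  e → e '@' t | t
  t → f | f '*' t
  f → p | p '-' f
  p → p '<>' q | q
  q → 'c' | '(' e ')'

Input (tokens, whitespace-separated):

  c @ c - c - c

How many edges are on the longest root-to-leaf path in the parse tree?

7

[e [e [t [f [p [q c]]]]] @ [t [f [p [q c]] - [f [p [q c]] - [f [p [q c]]]]]]]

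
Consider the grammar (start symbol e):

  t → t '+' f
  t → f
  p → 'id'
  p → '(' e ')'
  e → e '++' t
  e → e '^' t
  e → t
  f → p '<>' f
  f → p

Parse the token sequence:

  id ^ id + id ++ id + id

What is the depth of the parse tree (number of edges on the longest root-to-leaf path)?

[e [e [e [t [f [p id]]]] ^ [t [t [f [p id]]] + [f [p id]]]] ++ [t [t [f [p id]]] + [f [p id]]]]

6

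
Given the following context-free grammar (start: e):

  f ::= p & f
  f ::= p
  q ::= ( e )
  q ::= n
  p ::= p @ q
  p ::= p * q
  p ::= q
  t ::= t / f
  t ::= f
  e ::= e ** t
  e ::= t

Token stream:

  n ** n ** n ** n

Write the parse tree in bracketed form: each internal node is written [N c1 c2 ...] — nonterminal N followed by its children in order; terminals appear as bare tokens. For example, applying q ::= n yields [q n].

e
e ** t
e ** t ** t
e ** t ** t ** t
t ** t ** t ** t
f ** t ** t ** t
p ** t ** t ** t
q ** t ** t ** t
n ** t ** t ** t
n ** f ** t ** t
n ** p ** t ** t
n ** q ** t ** t
n ** n ** t ** t
n ** n ** f ** t
n ** n ** p ** t
n ** n ** q ** t
n ** n ** n ** t
n ** n ** n ** f
n ** n ** n ** p
n ** n ** n ** q
n ** n ** n ** n

[e [e [e [e [t [f [p [q n]]]]] ** [t [f [p [q n]]]]] ** [t [f [p [q n]]]]] ** [t [f [p [q n]]]]]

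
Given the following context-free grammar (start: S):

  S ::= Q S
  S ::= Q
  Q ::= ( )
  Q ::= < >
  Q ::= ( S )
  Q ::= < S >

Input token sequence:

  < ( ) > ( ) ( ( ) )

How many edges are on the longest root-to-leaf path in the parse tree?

6

[S [Q < [S [Q ( )]] >] [S [Q ( )] [S [Q ( [S [Q ( )]] )]]]]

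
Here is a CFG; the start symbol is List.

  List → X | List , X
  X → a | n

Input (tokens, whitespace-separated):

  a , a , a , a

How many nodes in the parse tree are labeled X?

4

[List [List [List [List [X a]] , [X a]] , [X a]] , [X a]]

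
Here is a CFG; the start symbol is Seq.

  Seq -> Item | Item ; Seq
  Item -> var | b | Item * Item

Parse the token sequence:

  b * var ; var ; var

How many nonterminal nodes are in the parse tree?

[Seq [Item [Item b] * [Item var]] ; [Seq [Item var] ; [Seq [Item var]]]]

8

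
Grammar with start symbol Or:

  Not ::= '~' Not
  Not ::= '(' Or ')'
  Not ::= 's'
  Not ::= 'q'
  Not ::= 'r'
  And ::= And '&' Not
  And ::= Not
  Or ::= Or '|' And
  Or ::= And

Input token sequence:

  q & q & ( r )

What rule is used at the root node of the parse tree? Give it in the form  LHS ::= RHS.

Or ::= And

[Or [And [And [And [Not q]] & [Not q]] & [Not ( [Or [And [Not r]]] )]]]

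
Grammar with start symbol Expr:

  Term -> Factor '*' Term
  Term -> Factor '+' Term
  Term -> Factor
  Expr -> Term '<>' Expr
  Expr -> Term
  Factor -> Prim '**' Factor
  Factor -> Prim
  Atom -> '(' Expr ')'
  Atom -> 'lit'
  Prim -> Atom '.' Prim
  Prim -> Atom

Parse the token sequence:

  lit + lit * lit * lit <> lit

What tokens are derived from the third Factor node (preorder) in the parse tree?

lit

[Expr [Term [Factor [Prim [Atom lit]]] + [Term [Factor [Prim [Atom lit]]] * [Term [Factor [Prim [Atom lit]]] * [Term [Factor [Prim [Atom lit]]]]]]] <> [Expr [Term [Factor [Prim [Atom lit]]]]]]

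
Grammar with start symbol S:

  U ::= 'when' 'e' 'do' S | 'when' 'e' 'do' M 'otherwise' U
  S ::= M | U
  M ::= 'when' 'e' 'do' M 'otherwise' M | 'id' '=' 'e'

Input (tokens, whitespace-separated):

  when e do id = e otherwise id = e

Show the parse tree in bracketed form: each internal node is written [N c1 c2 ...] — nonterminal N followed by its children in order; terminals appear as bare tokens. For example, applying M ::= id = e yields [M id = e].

S
M
when e do M otherwise M
when e do id = e otherwise M
when e do id = e otherwise id = e

[S [M when e do [M id = e] otherwise [M id = e]]]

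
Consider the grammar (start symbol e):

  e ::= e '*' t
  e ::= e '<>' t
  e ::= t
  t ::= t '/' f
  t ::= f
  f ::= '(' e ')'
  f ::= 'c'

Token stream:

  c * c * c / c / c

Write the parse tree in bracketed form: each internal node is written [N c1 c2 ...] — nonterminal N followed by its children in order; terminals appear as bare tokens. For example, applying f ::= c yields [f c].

[e [e [e [t [f c]]] * [t [f c]]] * [t [t [t [f c]] / [f c]] / [f c]]]

e
e * t
e * t * t
t * t * t
f * t * t
c * t * t
c * f * t
c * c * t
c * c * t / f
c * c * t / f / f
c * c * f / f / f
c * c * c / f / f
c * c * c / c / f
c * c * c / c / c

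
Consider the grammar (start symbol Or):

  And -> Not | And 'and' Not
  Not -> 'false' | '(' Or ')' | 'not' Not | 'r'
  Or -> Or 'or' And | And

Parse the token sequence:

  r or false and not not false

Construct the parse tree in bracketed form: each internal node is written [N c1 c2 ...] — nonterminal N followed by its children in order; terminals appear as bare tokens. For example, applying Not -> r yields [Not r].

[Or [Or [And [Not r]]] or [And [And [Not false]] and [Not not [Not not [Not false]]]]]

Or
Or or And
And or And
Not or And
r or And
r or And and Not
r or Not and Not
r or false and Not
r or false and not Not
r or false and not not Not
r or false and not not false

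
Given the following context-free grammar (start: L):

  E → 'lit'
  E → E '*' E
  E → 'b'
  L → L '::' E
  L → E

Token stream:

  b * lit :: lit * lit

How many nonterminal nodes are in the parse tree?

8

[L [L [E [E b] * [E lit]]] :: [E [E lit] * [E lit]]]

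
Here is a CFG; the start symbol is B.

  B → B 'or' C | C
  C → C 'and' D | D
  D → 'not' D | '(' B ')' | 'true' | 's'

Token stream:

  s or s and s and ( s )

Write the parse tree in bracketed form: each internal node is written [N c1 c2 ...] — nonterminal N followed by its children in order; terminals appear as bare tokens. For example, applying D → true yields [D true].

[B [B [C [D s]]] or [C [C [C [D s]] and [D s]] and [D ( [B [C [D s]]] )]]]

B
B or C
C or C
D or C
s or C
s or C and D
s or C and D and D
s or D and D and D
s or s and D and D
s or s and s and D
s or s and s and ( B )
s or s and s and ( C )
s or s and s and ( D )
s or s and s and ( s )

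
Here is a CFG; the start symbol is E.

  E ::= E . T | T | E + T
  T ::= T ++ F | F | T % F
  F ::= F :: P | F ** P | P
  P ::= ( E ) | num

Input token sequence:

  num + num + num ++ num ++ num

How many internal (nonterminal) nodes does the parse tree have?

[E [E [E [T [F [P num]]]] + [T [F [P num]]]] + [T [T [T [F [P num]]] ++ [F [P num]]] ++ [F [P num]]]]

18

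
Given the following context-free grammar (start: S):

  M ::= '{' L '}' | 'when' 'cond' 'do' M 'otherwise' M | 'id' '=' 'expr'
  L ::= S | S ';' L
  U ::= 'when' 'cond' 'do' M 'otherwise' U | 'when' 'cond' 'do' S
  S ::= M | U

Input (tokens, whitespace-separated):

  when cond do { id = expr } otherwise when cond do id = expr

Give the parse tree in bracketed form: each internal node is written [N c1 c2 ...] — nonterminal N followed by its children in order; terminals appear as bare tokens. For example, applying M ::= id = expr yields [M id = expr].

S
U
when cond do M otherwise U
when cond do { L } otherwise U
when cond do { S } otherwise U
when cond do { M } otherwise U
when cond do { id = expr } otherwise U
when cond do { id = expr } otherwise when cond do S
when cond do { id = expr } otherwise when cond do M
when cond do { id = expr } otherwise when cond do id = expr

[S [U when cond do [M { [L [S [M id = expr]]] }] otherwise [U when cond do [S [M id = expr]]]]]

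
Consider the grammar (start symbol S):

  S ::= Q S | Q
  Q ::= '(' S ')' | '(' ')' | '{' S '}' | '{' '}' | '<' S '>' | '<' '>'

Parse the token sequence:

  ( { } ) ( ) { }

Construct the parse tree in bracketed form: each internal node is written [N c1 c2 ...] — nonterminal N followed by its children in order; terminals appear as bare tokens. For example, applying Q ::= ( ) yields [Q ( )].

S
Q S
( S ) S
( Q ) S
( { } ) S
( { } ) Q S
( { } ) ( ) S
( { } ) ( ) Q
( { } ) ( ) { }

[S [Q ( [S [Q { }]] )] [S [Q ( )] [S [Q { }]]]]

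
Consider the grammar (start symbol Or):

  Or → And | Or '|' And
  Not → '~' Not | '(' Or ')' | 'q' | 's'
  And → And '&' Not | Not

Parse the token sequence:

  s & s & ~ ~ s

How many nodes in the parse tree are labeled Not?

5

[Or [And [And [And [Not s]] & [Not s]] & [Not ~ [Not ~ [Not s]]]]]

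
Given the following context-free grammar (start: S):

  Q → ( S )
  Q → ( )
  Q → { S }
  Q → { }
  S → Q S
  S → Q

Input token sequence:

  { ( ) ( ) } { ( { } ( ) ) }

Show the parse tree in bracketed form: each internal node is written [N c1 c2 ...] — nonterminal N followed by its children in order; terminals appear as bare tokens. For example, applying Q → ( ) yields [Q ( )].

[S [Q { [S [Q ( )] [S [Q ( )]]] }] [S [Q { [S [Q ( [S [Q { }] [S [Q ( )]]] )]] }]]]

S
Q S
{ S } S
{ Q S } S
{ ( ) S } S
{ ( ) Q } S
{ ( ) ( ) } S
{ ( ) ( ) } Q
{ ( ) ( ) } { S }
{ ( ) ( ) } { Q }
{ ( ) ( ) } { ( S ) }
{ ( ) ( ) } { ( Q S ) }
{ ( ) ( ) } { ( { } S ) }
{ ( ) ( ) } { ( { } Q ) }
{ ( ) ( ) } { ( { } ( ) ) }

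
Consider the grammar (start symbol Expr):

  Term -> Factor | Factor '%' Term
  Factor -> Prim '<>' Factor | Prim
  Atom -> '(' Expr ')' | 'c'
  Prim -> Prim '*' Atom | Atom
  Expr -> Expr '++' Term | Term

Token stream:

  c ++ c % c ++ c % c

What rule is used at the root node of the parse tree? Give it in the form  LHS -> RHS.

Expr -> Expr '++' Term

[Expr [Expr [Expr [Term [Factor [Prim [Atom c]]]]] ++ [Term [Factor [Prim [Atom c]]] % [Term [Factor [Prim [Atom c]]]]]] ++ [Term [Factor [Prim [Atom c]]] % [Term [Factor [Prim [Atom c]]]]]]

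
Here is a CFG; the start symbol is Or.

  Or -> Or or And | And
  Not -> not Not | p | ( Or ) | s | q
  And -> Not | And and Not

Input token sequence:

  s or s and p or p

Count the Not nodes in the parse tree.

[Or [Or [Or [And [Not s]]] or [And [And [Not s]] and [Not p]]] or [And [Not p]]]

4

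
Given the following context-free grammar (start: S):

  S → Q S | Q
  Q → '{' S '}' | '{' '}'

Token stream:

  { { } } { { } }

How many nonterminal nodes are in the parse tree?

8

[S [Q { [S [Q { }]] }] [S [Q { [S [Q { }]] }]]]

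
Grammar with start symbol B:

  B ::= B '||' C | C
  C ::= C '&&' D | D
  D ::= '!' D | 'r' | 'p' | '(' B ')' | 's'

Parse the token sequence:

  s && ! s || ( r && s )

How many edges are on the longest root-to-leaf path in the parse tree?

7

[B [B [C [C [D s]] && [D ! [D s]]]] || [C [D ( [B [C [C [D r]] && [D s]]] )]]]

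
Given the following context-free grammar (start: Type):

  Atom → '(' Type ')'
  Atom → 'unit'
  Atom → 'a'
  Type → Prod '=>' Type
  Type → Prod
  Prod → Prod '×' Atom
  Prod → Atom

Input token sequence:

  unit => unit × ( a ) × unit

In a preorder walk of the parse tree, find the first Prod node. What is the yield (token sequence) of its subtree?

unit

[Type [Prod [Atom unit]] => [Type [Prod [Prod [Prod [Atom unit]] × [Atom ( [Type [Prod [Atom a]]] )]] × [Atom unit]]]]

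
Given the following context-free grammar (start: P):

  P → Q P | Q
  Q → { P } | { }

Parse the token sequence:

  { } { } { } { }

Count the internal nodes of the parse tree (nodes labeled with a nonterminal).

[P [Q { }] [P [Q { }] [P [Q { }] [P [Q { }]]]]]

8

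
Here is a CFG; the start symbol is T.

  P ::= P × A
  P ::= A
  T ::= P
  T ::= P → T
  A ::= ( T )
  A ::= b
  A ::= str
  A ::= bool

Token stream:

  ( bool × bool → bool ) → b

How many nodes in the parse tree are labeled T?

[T [P [A ( [T [P [P [A bool]] × [A bool]] → [T [P [A bool]]]] )]] → [T [P [A b]]]]

4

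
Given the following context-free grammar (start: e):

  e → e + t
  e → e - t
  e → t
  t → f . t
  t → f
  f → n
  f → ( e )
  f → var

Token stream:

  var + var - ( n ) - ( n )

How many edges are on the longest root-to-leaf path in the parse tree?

[e [e [e [e [t [f var]]] + [t [f var]]] - [t [f ( [e [t [f n]]] )]]] - [t [f ( [e [t [f n]]] )]]]

7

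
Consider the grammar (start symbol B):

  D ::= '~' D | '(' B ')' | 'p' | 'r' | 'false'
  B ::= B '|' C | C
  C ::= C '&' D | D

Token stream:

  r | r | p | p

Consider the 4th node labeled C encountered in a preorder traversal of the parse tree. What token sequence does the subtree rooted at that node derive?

[B [B [B [B [C [D r]]] | [C [D r]]] | [C [D p]]] | [C [D p]]]

p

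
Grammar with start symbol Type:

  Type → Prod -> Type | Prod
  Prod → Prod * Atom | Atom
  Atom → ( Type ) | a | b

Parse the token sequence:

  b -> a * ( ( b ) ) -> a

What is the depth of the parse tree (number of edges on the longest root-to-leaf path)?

[Type [Prod [Atom b]] -> [Type [Prod [Prod [Atom a]] * [Atom ( [Type [Prod [Atom ( [Type [Prod [Atom b]]] )]]] )]] -> [Type [Prod [Atom a]]]]]

10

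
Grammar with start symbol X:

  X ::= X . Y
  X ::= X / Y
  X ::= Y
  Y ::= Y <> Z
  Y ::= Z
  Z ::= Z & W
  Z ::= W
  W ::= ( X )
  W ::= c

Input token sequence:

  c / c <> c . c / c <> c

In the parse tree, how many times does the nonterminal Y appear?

[X [X [X [X [Y [Z [W c]]]] / [Y [Y [Z [W c]]] <> [Z [W c]]]] . [Y [Z [W c]]]] / [Y [Y [Z [W c]]] <> [Z [W c]]]]

6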